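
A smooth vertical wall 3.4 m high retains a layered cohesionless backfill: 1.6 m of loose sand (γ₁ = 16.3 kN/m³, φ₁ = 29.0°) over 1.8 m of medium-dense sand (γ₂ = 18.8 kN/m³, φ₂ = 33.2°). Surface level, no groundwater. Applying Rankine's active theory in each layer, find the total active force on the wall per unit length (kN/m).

K_a1 = tan²(45°−29.0°/2) = 0.3470; K_a2 = tan²(45°−33.2°/2) = 0.2924.
Layer 1: σ at base = K_a1 γ₁ h₁ = 9.049 kPa; P₁ = ½×9.049×1.6 = 7.239.
Layer 2: σ_v at top = γ₁h₁ = 26.08; σ_h top = K_a2×26.08 = 7.625; σ_h base = K_a2×(26.08+18.8×1.8) = 17.52.
P₂ = ½(7.625+17.52)×1.8 = 22.63. Total P_a = 7.239+22.63 = 29.87 kN/m.

29.9 kN/m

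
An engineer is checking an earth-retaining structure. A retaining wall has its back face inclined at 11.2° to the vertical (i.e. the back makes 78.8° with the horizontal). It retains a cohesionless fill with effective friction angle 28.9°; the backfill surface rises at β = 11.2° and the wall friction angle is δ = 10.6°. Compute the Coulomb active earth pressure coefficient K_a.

0.479

K_a = sin²(α+φ) / [sin²α · sin(α−δ) · (1 + √{sin(φ+δ)sin(φ−β) / (sin(α−δ)sin(α+β))})²].
With α = 78.8°, φ = 28.9°, δ = 10.6°, β = 11.2°: K_a = 0.4789.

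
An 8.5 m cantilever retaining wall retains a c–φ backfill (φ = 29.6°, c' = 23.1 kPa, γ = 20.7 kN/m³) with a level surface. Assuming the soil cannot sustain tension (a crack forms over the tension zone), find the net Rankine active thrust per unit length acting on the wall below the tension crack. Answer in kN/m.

K_a = 0.3387; √K_a = 0.5820.
Tension-crack depth z_c = 2c/(γ√K_a) = 2×23.1/(20.7×0.5820) = 3.835 m.
σ_a at base = K_a γ H − 2c√K_a = 0.3387×20.7×8.5 − 2×23.1×0.5820 = 32.71 kPa.
P_a = ½ × 32.71 × (H − z_c) = 0.5×32.71×4.665 = 76.31 kN/m.

76.3 kN/m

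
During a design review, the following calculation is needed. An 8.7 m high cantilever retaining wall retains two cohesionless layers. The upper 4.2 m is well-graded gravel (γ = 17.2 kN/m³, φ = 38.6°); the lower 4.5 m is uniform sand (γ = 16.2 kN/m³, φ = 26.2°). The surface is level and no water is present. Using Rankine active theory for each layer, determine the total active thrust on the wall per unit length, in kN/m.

K_a1 = tan²(45°−38.6°/2) = 0.2316; K_a2 = tan²(45°−26.2°/2) = 0.3874.
Layer 1: σ at base = K_a1 γ₁ h₁ = 16.73 kPa; P₁ = ½×16.73×4.2 = 35.14.
Layer 2: σ_v at top = γ₁h₁ = 72.24; σ_h top = K_a2×72.24 = 27.99; σ_h base = K_a2×(72.24+16.2×4.5) = 56.23.
P₂ = ½(27.99+56.23)×4.5 = 189.5. Total P_a = 35.14+189.5 = 224.6 kN/m.

225 kN/m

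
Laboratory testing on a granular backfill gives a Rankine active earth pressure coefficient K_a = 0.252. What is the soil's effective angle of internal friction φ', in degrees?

36.7°

K_a = tan²(45° − φ/2) ⇒ 45° − φ/2 = arctan(√0.252) = 26.66°.
φ = 2(45° − 26.66°) = 36.69°.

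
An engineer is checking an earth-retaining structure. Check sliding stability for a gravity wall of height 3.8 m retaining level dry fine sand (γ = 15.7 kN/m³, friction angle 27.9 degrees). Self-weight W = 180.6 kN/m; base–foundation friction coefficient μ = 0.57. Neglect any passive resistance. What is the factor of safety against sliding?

2.51

K_a = tan²(45° − 27.9°/2) = 0.3625.
P_a = ½K_aγH² = 0.5×0.3625×15.7×3.8² = 41.09 kN/m, acting at H/3 = 1.267 m above the base.
FS_sliding = μW / P_a = 0.57×180.6 / 41.09 = 2.505.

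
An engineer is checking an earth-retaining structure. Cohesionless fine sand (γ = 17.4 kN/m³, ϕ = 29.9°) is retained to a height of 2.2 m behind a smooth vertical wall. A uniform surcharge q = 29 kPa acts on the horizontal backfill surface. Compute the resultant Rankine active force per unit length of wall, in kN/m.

35.4 kN/m

K_a = tan²(45° − φ/2) = 0.3347.
Soil triangle: ½ K_a γ H² = 0.5×0.3347×17.4×2.2² = 14.09 kN/m.
Surcharge rectangle: K_a q H = 0.3347×29×2.2 = 21.35 kN/m.
Total = 14.09 + 21.35 = 35.45 kN/m.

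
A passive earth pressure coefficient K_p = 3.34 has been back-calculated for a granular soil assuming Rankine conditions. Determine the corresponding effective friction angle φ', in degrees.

32.6°

K_p = (1+sin φ)/(1−sin φ) ⇒ sin φ = (K_p − 1)/(K_p + 1) = 0.5392.
φ = arcsin(0.5392) = 32.63°.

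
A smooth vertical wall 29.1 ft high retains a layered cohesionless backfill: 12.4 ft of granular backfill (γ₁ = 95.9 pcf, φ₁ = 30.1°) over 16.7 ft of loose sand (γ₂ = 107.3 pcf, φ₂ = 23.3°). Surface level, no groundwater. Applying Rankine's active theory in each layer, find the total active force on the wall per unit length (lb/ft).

17500 lb/ft

K_a1 = tan²(45°−30.1°/2) = 0.3320; K_a2 = tan²(45°−23.3°/2) = 0.4331.
Layer 1: σ at base = K_a1 γ₁ h₁ = 394.8 psf; P₁ = ½×394.8×12.4 = 2448.
Layer 2: σ_v at top = γ₁h₁ = 1189; σ_h top = K_a2×1189 = 515.1; σ_h base = K_a2×(1189+107.3×16.7) = 1291.
P₂ = ½(515.1+1291)×16.7 = 15080. Total P_a = 2448+15080 = 17530 lb/ft.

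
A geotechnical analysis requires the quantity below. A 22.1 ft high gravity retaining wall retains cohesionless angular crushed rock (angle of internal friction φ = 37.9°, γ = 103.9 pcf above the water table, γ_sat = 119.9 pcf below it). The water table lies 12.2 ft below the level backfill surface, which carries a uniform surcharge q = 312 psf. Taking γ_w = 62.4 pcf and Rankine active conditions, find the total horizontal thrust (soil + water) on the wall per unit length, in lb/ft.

K_a = tan²(45° − φ/2) = 0.2389.
γ' = 119.9 − 62.4 = 57.50 pcf. h₂ = H − d_w = 9.9 ft.
σ'_h: at surface K_a·q = 74.55; at WT K_a(q+γd_w) = 377.4; at base K_a(q+γd_w+γ'h₂) = 513.4 psf.
P₁ = ½(74.55+377.4)×12.2 = 2757; P₂ = ½(377.4+513.4)×9.9 = 4410; P_w = ½γ_w h₂² = 3058.
Total = 2757+4410+3058 = 10220 lb/ft.

10200 lb/ft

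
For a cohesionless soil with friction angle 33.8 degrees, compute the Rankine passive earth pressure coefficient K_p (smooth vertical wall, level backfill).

K_p = (1 + sin φ)/(1 − sin φ) = tan²(45° + 33.8°/2) = 3.508.

3.51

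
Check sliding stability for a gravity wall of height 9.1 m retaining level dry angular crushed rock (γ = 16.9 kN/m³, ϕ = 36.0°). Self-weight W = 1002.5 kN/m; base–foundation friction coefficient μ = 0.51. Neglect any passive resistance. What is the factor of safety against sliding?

2.81

K_a = tan²(45° − 36.0°/2) = 0.2596.
P_a = ½K_aγH² = 0.5×0.2596×16.9×9.1² = 181.7 kN/m, acting at H/3 = 3.033 m above the base.
FS_sliding = μW / P_a = 0.51×1002.5 / 181.7 = 2.814.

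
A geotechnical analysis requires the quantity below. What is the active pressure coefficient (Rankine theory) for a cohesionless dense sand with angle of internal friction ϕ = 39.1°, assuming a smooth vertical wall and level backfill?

0.226

K_a = tan²(45° − φ/2) = tan²(25.45°) = 0.2265.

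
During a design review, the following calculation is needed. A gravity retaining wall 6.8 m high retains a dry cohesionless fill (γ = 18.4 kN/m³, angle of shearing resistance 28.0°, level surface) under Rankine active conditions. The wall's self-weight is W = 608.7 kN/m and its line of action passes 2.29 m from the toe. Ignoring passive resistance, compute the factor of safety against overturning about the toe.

4.00

K_a = tan²(45° − 28.0°/2) = 0.3610.
P_a = ½K_aγH² = 0.5×0.3610×18.4×6.8² = 153.6 kN/m, acting at H/3 = 2.267 m above the base.
Overturning moment M_o = P_a × H/3 = 153.6 × 2.267 = 348.1.
Resisting moment M_r = W × 2.29 = 608.7 × 2.29 = 1394.
FS_overturning = M_r/M_o = 1394/348.1 = 4.004.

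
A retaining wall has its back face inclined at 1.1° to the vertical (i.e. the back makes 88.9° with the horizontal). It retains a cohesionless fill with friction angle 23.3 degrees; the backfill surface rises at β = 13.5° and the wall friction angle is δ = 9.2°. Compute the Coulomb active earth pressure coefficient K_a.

0.509

K_a = sin²(α+φ) / [sin²α · sin(α−δ) · (1 + √{sin(φ+δ)sin(φ−β) / (sin(α−δ)sin(α+β))})²].
With α = 88.9°, φ = 23.3°, δ = 9.2°, β = 13.5°: K_a = 0.5091.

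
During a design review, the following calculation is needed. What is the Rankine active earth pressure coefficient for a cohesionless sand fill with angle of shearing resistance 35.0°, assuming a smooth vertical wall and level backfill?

K_a = tan²(45° − φ/2) = tan²(27.50°) = 0.2710.

0.271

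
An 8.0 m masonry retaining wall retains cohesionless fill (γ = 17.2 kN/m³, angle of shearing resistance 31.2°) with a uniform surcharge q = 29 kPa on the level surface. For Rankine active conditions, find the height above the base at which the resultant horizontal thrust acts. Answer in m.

K_a = 0.3175.
Triangular part P₁ = ½K_aγH² = 174.8 at H/3 = 2.667 m; rectangular part P₂ = K_a q H = 73.66 at H/2 = 4.000 m.
ȳ = (P₁·2.667 + P₂·4.000)/(P₁+P₂) = 3.062 m.

3.06 m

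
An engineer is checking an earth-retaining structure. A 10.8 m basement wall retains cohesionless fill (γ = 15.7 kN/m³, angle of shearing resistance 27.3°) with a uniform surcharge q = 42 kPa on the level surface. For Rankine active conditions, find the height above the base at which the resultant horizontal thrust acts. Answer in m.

4.20 m

K_a = 0.3711.
Triangular part P₁ = ½K_aγH² = 339.8 at H/3 = 3.600 m; rectangular part P₂ = K_a q H = 168.3 at H/2 = 5.400 m.
ȳ = (P₁·3.600 + P₂·5.400)/(P₁+P₂) = 4.196 m.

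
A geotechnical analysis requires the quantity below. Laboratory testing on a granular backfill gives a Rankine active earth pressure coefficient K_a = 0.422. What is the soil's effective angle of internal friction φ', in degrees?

24.0°

K_a = tan²(45° − φ/2) ⇒ 45° − φ/2 = arctan(√0.422) = 33.01°.
φ = 2(45° − 33.01°) = 23.98°.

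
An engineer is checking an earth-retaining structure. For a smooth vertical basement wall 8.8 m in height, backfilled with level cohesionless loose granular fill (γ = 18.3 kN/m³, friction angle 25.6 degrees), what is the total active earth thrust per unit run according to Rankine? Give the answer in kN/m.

281 kN/m

K_a = tan²(45° − φ/2) = 0.3966.
P_a = ½ K_a γ H² = 0.5 × 0.3966 × 18.3 × 8.8² = 281.0 kN/m.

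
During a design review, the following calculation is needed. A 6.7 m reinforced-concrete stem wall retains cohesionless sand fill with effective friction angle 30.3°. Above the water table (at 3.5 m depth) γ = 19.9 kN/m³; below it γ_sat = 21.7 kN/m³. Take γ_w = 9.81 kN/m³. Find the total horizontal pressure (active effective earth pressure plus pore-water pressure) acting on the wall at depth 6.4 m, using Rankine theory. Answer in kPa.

62.7 kPa

K_a = (1 − sin φ)/(1 + sin φ) = 0.3293.
γ' = 21.7 − 9.81 = 11.89 kN/m³.
Effective vertical stress at 6.4 m: σ'_v = 19.9×3.5 + 11.89×2.90 = 104.1 kPa.
σ'_h = K_a σ'_v = 0.3293 × 104.1 = 34.29 kPa; u = γ_w × 2.90 = 28.45 kPa.
Total σ_h = 34.29 + 28.45 = 62.74 kPa.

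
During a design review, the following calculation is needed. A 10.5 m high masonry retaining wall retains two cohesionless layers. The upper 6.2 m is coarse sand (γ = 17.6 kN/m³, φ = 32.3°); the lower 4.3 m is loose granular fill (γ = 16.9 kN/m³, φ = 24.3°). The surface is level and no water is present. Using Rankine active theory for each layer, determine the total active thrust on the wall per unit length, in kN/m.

K_a1 = tan²(45°−32.3°/2) = 0.3035; K_a2 = tan²(45°−24.3°/2) = 0.4169.
Layer 1: σ at base = K_a1 γ₁ h₁ = 33.12 kPa; P₁ = ½×33.12×6.2 = 102.7.
Layer 2: σ_v at top = γ₁h₁ = 109.1; σ_h top = K_a2×109.1 = 45.49; σ_h base = K_a2×(109.1+16.9×4.3) = 75.79.
P₂ = ½(45.49+75.79)×4.3 = 260.8. Total P_a = 102.7+260.8 = 363.4 kN/m.

363 kN/m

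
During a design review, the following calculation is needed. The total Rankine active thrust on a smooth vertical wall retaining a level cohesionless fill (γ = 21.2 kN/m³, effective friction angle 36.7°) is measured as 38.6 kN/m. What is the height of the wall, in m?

3.80 m

K_a = 0.2519. P_a = ½ K_a γ H² ⇒ H = √(2P_a/(K_a γ)).
H = √(2×38.6/(0.2519×21.2)) = 3.802 m.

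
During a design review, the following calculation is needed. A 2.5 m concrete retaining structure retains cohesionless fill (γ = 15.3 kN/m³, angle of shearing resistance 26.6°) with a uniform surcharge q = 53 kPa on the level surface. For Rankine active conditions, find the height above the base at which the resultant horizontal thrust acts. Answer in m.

K_a = 0.3814.
Triangular part P₁ = ½K_aγH² = 18.24 at H/3 = 0.8333 m; rectangular part P₂ = K_a q H = 50.54 at H/2 = 1.250 m.
ȳ = (P₁·0.8333 + P₂·1.250)/(P₁+P₂) = 1.140 m.

1.14 m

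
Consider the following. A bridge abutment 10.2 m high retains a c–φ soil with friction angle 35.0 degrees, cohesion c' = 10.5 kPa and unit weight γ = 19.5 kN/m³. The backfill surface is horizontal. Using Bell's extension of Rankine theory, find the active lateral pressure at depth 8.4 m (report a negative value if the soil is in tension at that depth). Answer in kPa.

33.5 kPa

K_a = (1 − sin φ)/(1 + sin φ) = 0.2710.
σ_a = K_a γ z − 2c√K_a = 0.2710×19.5×8.4 − 2×10.5×0.5206 = 33.46 kPa.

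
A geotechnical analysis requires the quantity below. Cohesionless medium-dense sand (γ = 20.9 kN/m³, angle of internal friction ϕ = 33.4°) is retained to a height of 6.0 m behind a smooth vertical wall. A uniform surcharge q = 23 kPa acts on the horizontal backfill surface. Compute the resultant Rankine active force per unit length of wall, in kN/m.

K_a = tan²(45° − φ/2) = 0.2899.
Soil triangle: ½ K_a γ H² = 0.5×0.2899×20.9×6.0² = 109.1 kN/m.
Surcharge rectangle: K_a q H = 0.2899×23×6.0 = 40.01 kN/m.
Total = 109.1 + 40.01 = 149.1 kN/m.

149 kN/m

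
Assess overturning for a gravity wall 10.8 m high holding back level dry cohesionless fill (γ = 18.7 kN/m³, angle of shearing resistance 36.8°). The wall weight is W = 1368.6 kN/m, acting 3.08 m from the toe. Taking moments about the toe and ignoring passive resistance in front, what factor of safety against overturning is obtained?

4.28

K_a = tan²(45° − 36.8°/2) = 0.2508.
P_a = ½K_aγH² = 0.5×0.2508×18.7×10.8² = 273.5 kN/m, acting at H/3 = 3.600 m above the base.
Overturning moment M_o = P_a × H/3 = 273.5 × 3.600 = 984.5.
Resisting moment M_r = W × 3.08 = 1368.6 × 3.08 = 4215.
FS_overturning = M_r/M_o = 4215/984.5 = 4.282.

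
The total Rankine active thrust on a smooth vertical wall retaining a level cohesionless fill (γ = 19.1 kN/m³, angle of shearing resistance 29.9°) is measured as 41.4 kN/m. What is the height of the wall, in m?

3.60 m

K_a = 0.3347. P_a = ½ K_a γ H² ⇒ H = √(2P_a/(K_a γ)).
H = √(2×41.4/(0.3347×19.1)) = 3.599 m.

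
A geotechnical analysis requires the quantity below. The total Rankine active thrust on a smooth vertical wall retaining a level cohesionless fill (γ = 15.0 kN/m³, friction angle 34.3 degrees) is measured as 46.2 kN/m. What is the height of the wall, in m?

4.70 m

K_a = 0.2792. P_a = ½ K_a γ H² ⇒ H = √(2P_a/(K_a γ)).
H = √(2×46.2/(0.2792×15.0)) = 4.697 m.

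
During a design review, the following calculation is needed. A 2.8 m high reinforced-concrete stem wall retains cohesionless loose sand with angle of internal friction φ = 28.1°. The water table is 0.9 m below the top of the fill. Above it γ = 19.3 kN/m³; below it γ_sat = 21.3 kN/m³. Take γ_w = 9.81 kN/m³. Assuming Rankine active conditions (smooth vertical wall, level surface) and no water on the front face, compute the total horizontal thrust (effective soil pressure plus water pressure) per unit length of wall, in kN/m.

K_a = tan²(45° − φ/2) = 0.3596.
γ' = 21.3 − 9.81 = 11.49 kN/m³. Depth below WT = 1.9 m.
σ'_h at WT = K_a γ d_w = 6.246 kPa; at base = 6.246 + K_a γ' × 1.9 = 14.10 kPa.
P₁ (0–0.9 m) = ½×6.246×0.9 = 2.811. P₂ (0.9–2.8 m) = ½(6.246+14.10)×1.9 = 19.33.
P_w = ½ γ_w h₂² = 0.5×9.81×1.9² = 17.71. Total = 2.811+19.33+17.71 = 39.84 kN/m.

39.8 kN/m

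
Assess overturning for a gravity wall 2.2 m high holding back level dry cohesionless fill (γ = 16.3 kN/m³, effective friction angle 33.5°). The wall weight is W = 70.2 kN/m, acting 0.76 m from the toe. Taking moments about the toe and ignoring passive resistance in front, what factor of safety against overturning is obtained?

K_a = tan²(45° − 33.5°/2) = 0.2887.
P_a = ½K_aγH² = 0.5×0.2887×16.3×2.2² = 11.39 kN/m, acting at H/3 = 0.7333 m above the base.
Overturning moment M_o = P_a × H/3 = 11.39 × 0.7333 = 8.352.
Resisting moment M_r = W × 0.76 = 70.2 × 0.76 = 53.35.
FS_overturning = M_r/M_o = 53.35/8.352 = 6.388.

6.39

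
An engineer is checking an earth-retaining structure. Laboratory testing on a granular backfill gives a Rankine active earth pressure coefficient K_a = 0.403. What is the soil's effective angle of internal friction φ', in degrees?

25.2°

K_a = tan²(45° − φ/2) ⇒ 45° − φ/2 = arctan(√0.403) = 32.41°.
φ = 2(45° − 32.41°) = 25.18°.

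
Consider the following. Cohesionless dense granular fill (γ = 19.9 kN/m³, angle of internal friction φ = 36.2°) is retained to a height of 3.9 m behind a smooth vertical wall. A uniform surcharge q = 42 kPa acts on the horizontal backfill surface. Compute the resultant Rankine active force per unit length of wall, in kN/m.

81.1 kN/m

K_a = tan²(45° − φ/2) = 0.2574.
Soil triangle: ½ K_a γ H² = 0.5×0.2574×19.9×3.9² = 38.95 kN/m.
Surcharge rectangle: K_a q H = 0.2574×42×3.9 = 42.16 kN/m.
Total = 38.95 + 42.16 = 81.11 kN/m.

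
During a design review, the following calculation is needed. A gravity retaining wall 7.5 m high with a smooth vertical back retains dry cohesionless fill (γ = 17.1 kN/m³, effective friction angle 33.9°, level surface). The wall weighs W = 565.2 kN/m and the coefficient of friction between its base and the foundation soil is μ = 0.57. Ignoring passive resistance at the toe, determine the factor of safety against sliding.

K_a = tan²(45° − 33.9°/2) = 0.2839.
P_a = ½K_aγH² = 0.5×0.2839×17.1×7.5² = 136.5 kN/m, acting at H/3 = 2.500 m above the base.
FS_sliding = μW / P_a = 0.57×565.2 / 136.5 = 2.359.

2.36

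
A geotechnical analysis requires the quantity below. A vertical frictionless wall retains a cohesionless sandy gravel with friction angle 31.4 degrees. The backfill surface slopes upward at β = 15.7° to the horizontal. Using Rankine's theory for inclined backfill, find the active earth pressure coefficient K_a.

K_a = cos β · (cos β − √(cos²β − cos²φ)) / (cos β + √(cos²β − cos²φ)).
cos β = 0.9627, cos φ = 0.8536, √(cos²β − cos²φ) = 0.4452.
K_a = 0.9627 × (0.9627 − 0.4452)/(0.9627 + 0.4452) = 0.3538.

0.354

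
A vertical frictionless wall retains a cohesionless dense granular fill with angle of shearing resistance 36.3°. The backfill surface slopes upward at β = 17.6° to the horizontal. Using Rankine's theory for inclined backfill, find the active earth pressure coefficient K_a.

K_a = cos β · (cos β − √(cos²β − cos²φ)) / (cos β + √(cos²β − cos²φ)).
cos β = 0.9532, cos φ = 0.8059, √(cos²β − cos²φ) = 0.5090.
K_a = 0.9532 × (0.9532 − 0.5090)/(0.9532 + 0.5090) = 0.2896.

0.290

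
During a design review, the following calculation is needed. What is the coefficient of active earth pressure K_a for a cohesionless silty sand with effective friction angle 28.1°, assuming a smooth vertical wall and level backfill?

K_a = (1 − sin φ)/(1 + sin φ) = (1 − sin 28.1°)/(1 + sin 28.1°) = 0.3596.

0.360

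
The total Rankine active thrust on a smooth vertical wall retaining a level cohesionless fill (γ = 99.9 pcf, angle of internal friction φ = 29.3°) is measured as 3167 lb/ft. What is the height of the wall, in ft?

13.6 ft

K_a = 0.3428. P_a = ½ K_a γ H² ⇒ H = √(2P_a/(K_a γ)).
H = √(2×3167/(0.3428×99.9)) = 13.60 ft.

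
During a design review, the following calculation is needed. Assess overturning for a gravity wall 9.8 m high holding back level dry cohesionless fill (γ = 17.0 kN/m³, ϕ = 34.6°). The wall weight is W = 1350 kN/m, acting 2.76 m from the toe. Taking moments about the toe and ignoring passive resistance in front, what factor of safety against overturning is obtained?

K_a = tan²(45° − 34.6°/2) = 0.2756.
P_a = ½K_aγH² = 0.5×0.2756×17.0×9.8² = 225.0 kN/m, acting at H/3 = 3.267 m above the base.
Overturning moment M_o = P_a × H/3 = 225.0 × 3.267 = 735.0.
Resisting moment M_r = W × 2.76 = 1350 × 2.76 = 3726.
FS_overturning = M_r/M_o = 3726/735.0 = 5.069.

5.07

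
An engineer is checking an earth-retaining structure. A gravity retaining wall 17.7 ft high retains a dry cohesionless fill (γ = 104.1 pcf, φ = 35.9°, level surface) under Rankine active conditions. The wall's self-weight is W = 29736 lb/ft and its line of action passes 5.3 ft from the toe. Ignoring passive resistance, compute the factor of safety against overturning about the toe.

K_a = tan²(45° − 35.9°/2) = 0.2607.
P_a = ½K_aγH² = 0.5×0.2607×104.1×17.7² = 4252 lb/ft, acting at H/3 = 5.900 ft above the base.
Overturning moment M_o = P_a × H/3 = 4252 × 5.900 = 25090.
Resisting moment M_r = W × 5.3 = 29736 × 5.3 = 157600.
FS_overturning = M_r/M_o = 157600/25090 = 6.283.

6.28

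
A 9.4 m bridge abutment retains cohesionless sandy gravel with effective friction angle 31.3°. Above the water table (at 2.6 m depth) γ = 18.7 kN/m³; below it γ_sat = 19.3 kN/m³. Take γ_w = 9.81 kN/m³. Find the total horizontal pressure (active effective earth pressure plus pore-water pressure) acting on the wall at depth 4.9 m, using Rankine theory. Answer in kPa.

44.8 kPa

K_a = (1 − sin φ)/(1 + sin φ) = 0.3162.
γ' = 19.3 − 9.81 = 9.490 kN/m³.
Effective vertical stress at 4.9 m: σ'_v = 18.7×2.6 + 9.490×2.30 = 70.45 kPa.
σ'_h = K_a σ'_v = 0.3162 × 70.45 = 22.28 kPa; u = γ_w × 2.30 = 22.56 kPa.
Total σ_h = 22.28 + 22.56 = 44.84 kPa.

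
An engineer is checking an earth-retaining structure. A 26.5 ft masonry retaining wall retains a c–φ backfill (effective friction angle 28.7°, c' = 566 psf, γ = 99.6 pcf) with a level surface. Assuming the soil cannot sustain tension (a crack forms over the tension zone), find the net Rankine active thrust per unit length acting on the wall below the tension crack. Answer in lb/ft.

K_a = 0.3511; √K_a = 0.5926.
Tension-crack depth z_c = 2c/(γ√K_a) = 2×566/(99.6×0.5926) = 19.18 ft.
σ_a at base = K_a γ H − 2c√K_a = 0.3511×99.6×26.5 − 2×566×0.5926 = 256.0 psf.
P_a = ½ × 256.0 × (H − z_c) = 0.5×256.0×7.320 = 937.1 lb/ft.

937 lb/ft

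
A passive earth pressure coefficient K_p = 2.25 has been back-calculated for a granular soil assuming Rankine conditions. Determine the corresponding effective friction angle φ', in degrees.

K_p = (1+sin φ)/(1−sin φ) ⇒ sin φ = (K_p − 1)/(K_p + 1) = 0.3846.
φ = arcsin(0.3846) = 22.62°.

22.6°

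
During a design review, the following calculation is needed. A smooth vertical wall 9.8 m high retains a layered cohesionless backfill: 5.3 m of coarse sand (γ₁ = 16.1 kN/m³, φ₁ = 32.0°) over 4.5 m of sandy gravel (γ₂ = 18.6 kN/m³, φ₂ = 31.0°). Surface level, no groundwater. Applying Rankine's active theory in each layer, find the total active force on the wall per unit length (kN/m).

253 kN/m

K_a1 = tan²(45°−32.0°/2) = 0.3073; K_a2 = tan²(45°−31.0°/2) = 0.3201.
Layer 1: σ at base = K_a1 γ₁ h₁ = 26.22 kPa; P₁ = ½×26.22×5.3 = 69.48.
Layer 2: σ_v at top = γ₁h₁ = 85.33; σ_h top = K_a2×85.33 = 27.31; σ_h base = K_a2×(85.33+18.6×4.5) = 54.11.
P₂ = ½(27.31+54.11)×4.5 = 183.2. Total P_a = 69.48+183.2 = 252.7 kN/m.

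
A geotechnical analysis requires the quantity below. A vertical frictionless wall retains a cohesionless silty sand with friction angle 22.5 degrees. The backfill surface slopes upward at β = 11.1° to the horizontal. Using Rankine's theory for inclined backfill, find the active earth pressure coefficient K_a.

K_a = cos β · (cos β − √(cos²β − cos²φ)) / (cos β + √(cos²β − cos²φ)).
cos β = 0.9813, cos φ = 0.9239, √(cos²β − cos²φ) = 0.3307.
K_a = 0.9813 × (0.9813 − 0.3307)/(0.9813 + 0.3307) = 0.4866.

0.487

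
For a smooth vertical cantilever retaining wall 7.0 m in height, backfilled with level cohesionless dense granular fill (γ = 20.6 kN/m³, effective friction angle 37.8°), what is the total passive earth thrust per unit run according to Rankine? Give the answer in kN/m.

K_p = tan²(45° + φ/2) = 4.167.
P_p = ½ K_p γ H² = 0.5 × 4.167 × 20.6 × 7.0² = 2103 kN/m.

2100 kN/m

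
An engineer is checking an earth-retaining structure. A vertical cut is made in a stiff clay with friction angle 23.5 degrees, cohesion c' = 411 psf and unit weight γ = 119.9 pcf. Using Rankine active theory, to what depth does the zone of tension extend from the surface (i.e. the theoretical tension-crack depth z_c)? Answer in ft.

K_a = tan²(45° − 23.5°/2) = 0.4298; √K_a = 0.6556.
The active pressure is zero where K_a γ z = 2c√K_a, so z_c = 2c/(γ√K_a) = 2×411/(119.9×0.6556) = 10.46 ft.

10.5 ft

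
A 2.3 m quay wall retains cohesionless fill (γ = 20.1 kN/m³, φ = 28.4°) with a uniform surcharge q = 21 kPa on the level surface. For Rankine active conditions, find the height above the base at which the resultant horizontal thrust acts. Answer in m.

0.949 m

K_a = 0.3554.
Triangular part P₁ = ½K_aγH² = 18.89 at H/3 = 0.7667 m; rectangular part P₂ = K_a q H = 17.16 at H/2 = 1.150 m.
ȳ = (P₁·0.7667 + P₂·1.150)/(P₁+P₂) = 0.9491 m.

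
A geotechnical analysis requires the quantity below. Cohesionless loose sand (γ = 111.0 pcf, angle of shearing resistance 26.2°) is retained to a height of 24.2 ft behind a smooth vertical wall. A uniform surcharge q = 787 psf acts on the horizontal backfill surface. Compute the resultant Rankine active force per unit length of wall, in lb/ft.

20000 lb/ft

K_a = tan²(45° − φ/2) = 0.3874.
Soil triangle: ½ K_a γ H² = 0.5×0.3874×111.0×24.2² = 12590 lb/ft.
Surcharge rectangle: K_a q H = 0.3874×787×24.2 = 7379 lb/ft.
Total = 12590 + 7379 = 19970 lb/ft.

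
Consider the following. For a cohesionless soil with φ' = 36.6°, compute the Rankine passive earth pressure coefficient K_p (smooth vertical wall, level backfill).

K_p = (1 + sin φ)/(1 − sin φ) = tan²(45° + 36.6°/2) = 3.953.

3.95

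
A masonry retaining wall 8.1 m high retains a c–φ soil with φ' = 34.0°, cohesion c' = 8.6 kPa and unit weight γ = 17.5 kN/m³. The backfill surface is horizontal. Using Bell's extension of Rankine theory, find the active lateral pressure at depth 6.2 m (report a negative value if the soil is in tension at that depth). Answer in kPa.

21.5 kPa

K_a = (1 − sin φ)/(1 + sin φ) = 0.2827.
σ_a = K_a γ z − 2c√K_a = 0.2827×17.5×6.2 − 2×8.6×0.5317 = 21.53 kPa.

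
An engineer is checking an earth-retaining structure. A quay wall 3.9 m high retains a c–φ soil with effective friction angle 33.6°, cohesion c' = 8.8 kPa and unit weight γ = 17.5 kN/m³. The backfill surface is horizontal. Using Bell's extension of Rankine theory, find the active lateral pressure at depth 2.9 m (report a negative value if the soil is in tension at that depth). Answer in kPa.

K_a = (1 − sin φ)/(1 + sin φ) = 0.2875.
σ_a = K_a γ z − 2c√K_a = 0.2875×17.5×2.9 − 2×8.8×0.5362 = 5.154 kPa.

5.15 kPa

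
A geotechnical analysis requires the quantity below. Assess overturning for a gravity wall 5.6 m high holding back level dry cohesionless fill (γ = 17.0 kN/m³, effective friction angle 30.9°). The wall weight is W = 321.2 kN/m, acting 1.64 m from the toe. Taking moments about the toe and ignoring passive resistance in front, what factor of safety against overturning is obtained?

K_a = tan²(45° − 30.9°/2) = 0.3214.
P_a = ½K_aγH² = 0.5×0.3214×17.0×5.6² = 85.67 kN/m, acting at H/3 = 1.867 m above the base.
Overturning moment M_o = P_a × H/3 = 85.67 × 1.867 = 159.9.
Resisting moment M_r = W × 1.64 = 321.2 × 1.64 = 526.8.
FS_overturning = M_r/M_o = 526.8/159.9 = 3.294.

3.29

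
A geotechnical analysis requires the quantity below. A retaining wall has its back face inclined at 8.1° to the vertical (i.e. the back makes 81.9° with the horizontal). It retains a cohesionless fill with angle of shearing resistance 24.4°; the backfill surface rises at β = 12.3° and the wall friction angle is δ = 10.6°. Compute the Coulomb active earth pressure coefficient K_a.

K_a = sin²(α+φ) / [sin²α · sin(α−δ) · (1 + √{sin(φ+δ)sin(φ−β) / (sin(α−δ)sin(α+β))})²].
With α = 81.9°, φ = 24.4°, δ = 10.6°, β = 12.3°: K_a = 0.5390.

0.539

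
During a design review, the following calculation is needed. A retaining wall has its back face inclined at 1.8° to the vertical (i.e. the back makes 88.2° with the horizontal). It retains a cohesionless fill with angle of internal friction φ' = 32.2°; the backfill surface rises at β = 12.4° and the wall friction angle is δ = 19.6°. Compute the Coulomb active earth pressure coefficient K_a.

0.338

K_a = sin²(α+φ) / [sin²α · sin(α−δ) · (1 + √{sin(φ+δ)sin(φ−β) / (sin(α−δ)sin(α+β))})²].
With α = 88.2°, φ = 32.2°, δ = 19.6°, β = 12.4°: K_a = 0.3375.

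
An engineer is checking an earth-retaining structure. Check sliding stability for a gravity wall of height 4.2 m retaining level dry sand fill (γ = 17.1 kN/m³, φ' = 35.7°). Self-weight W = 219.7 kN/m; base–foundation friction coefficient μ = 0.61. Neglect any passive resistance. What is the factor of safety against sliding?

3.38

K_a = tan²(45° − 35.7°/2) = 0.2630.
P_a = ½K_aγH² = 0.5×0.2630×17.1×4.2² = 39.66 kN/m, acting at H/3 = 1.400 m above the base.
FS_sliding = μW / P_a = 0.61×219.7 / 39.66 = 3.379.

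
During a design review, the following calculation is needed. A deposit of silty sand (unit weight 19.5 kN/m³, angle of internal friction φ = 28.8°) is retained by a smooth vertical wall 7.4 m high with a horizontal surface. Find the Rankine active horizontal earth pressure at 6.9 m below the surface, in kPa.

K_a = (1 − sin φ)/(1 + sin φ) = 0.3498.
σ_h = K_a γ z = 0.3498 × 19.5 × 6.9 = 47.06 kPa.

47.1 kPa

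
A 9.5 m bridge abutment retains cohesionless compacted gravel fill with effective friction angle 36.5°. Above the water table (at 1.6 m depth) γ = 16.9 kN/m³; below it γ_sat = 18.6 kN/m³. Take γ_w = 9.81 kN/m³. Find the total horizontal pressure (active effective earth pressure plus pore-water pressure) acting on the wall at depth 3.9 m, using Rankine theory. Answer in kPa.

K_a = (1 − sin φ)/(1 + sin φ) = 0.2541.
γ' = 18.6 − 9.81 = 8.790 kN/m³.
Effective vertical stress at 3.9 m: σ'_v = 16.9×1.6 + 8.790×2.30 = 47.26 kPa.
σ'_h = K_a σ'_v = 0.2541 × 47.26 = 12.01 kPa; u = γ_w × 2.30 = 22.56 kPa.
Total σ_h = 12.01 + 22.56 = 34.57 kPa.

34.6 kPa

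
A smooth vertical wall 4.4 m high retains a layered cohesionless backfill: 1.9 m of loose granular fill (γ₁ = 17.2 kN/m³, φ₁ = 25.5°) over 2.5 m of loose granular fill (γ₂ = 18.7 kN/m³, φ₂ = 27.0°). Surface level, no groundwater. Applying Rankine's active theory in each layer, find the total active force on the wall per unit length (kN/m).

65.0 kN/m

K_a1 = tan²(45°−25.5°/2) = 0.3981; K_a2 = tan²(45°−27.0°/2) = 0.3755.
Layer 1: σ at base = K_a1 γ₁ h₁ = 13.01 kPa; P₁ = ½×13.01×1.9 = 12.36.
Layer 2: σ_v at top = γ₁h₁ = 32.68; σ_h top = K_a2×32.68 = 12.27; σ_h base = K_a2×(32.68+18.7×2.5) = 29.83.
P₂ = ½(12.27+29.83)×2.5 = 52.63. Total P_a = 12.36+52.63 = 64.98 kN/m.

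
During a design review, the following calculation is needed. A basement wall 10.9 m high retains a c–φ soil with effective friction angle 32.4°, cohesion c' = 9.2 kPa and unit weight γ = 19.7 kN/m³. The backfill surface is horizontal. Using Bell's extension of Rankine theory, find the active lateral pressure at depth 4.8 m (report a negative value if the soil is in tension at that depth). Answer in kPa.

K_a = (1 − sin φ)/(1 + sin φ) = 0.3022.
σ_a = K_a γ z − 2c√K_a = 0.3022×19.7×4.8 − 2×9.2×0.5498 = 18.46 kPa.

18.5 kPa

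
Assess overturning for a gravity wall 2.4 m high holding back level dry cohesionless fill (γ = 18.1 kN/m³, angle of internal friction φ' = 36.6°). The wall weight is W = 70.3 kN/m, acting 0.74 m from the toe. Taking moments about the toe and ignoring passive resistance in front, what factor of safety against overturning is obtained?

4.93

K_a = tan²(45° − 36.6°/2) = 0.2530.
P_a = ½K_aγH² = 0.5×0.2530×18.1×2.4² = 13.19 kN/m, acting at H/3 = 0.8000 m above the base.
Overturning moment M_o = P_a × H/3 = 13.19 × 0.8000 = 10.55.
Resisting moment M_r = W × 0.74 = 70.3 × 0.74 = 52.02.
FS_overturning = M_r/M_o = 52.02/10.55 = 4.932.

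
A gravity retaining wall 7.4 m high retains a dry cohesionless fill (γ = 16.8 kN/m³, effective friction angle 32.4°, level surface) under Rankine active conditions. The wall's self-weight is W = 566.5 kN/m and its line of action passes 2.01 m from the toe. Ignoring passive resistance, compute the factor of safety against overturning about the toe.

K_a = tan²(45° − 32.4°/2) = 0.3022.
P_a = ½K_aγH² = 0.5×0.3022×16.8×7.4² = 139.0 kN/m, acting at H/3 = 2.467 m above the base.
Overturning moment M_o = P_a × H/3 = 139.0 × 2.467 = 342.9.
Resisting moment M_r = W × 2.01 = 566.5 × 2.01 = 1139.
FS_overturning = M_r/M_o = 1139/342.9 = 3.321.

3.32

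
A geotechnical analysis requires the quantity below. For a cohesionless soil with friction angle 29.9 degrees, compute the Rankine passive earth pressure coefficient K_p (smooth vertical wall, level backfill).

K_p = (1 + sin φ)/(1 − sin φ) = tan²(45° + 29.9°/2) = 2.988.

2.99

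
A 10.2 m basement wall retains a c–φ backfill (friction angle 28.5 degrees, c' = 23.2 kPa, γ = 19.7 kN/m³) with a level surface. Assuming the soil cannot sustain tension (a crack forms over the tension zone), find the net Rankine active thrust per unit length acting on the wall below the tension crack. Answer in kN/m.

K_a = 0.3540; √K_a = 0.5949.
Tension-crack depth z_c = 2c/(γ√K_a) = 2×23.2/(19.7×0.5949) = 3.959 m.
σ_a at base = K_a γ H − 2c√K_a = 0.3540×19.7×10.2 − 2×23.2×0.5949 = 43.52 kPa.
P_a = ½ × 43.52 × (H − z_c) = 0.5×43.52×6.241 = 135.8 kN/m.

136 kN/m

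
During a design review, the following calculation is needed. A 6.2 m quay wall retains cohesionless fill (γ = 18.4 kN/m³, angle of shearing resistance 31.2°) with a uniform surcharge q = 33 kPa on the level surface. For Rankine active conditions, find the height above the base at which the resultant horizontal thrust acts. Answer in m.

K_a = 0.3175.
Triangular part P₁ = ½K_aγH² = 112.3 at H/3 = 2.067 m; rectangular part P₂ = K_a q H = 64.96 at H/2 = 3.100 m.
ȳ = (P₁·2.067 + P₂·3.100)/(P₁+P₂) = 2.445 m.

2.45 m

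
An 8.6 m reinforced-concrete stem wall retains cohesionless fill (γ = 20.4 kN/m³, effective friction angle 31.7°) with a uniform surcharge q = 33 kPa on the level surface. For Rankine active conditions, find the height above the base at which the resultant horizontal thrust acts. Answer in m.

3.26 m

K_a = 0.3111.
Triangular part P₁ = ½K_aγH² = 234.7 at H/3 = 2.867 m; rectangular part P₂ = K_a q H = 88.28 at H/2 = 4.300 m.
ȳ = (P₁·2.867 + P₂·4.300)/(P₁+P₂) = 3.258 m.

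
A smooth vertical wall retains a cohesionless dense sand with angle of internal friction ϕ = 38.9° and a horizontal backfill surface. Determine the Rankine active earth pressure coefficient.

0.229

K_a = tan²(45° − φ/2) = tan²(25.55°) = 0.2285.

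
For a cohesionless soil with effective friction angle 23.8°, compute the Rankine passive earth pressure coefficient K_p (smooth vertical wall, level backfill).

2.35

K_p = (1 + sin φ)/(1 − sin φ) = tan²(45° + 23.8°/2) = 2.353.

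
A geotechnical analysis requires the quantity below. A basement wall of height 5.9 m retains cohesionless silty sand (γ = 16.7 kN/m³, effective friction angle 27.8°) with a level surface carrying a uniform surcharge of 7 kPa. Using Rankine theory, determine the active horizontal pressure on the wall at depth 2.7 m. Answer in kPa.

K_a = (1 − sin φ)/(1 + sin φ) = 0.3639.
σ_v = γz + q = 16.7 × 2.7 + 7 = 52.09 kPa.
σ_h = K_a σ_v = 0.3639 × 52.09 = 18.96 kPa.

19.0 kPa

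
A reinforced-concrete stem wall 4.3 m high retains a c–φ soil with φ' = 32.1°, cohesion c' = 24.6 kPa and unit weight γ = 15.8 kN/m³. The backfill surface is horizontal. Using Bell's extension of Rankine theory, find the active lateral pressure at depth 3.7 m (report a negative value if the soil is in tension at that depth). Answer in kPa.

-9.33 kPa

K_a = (1 − sin φ)/(1 + sin φ) = 0.3060.
σ_a = K_a γ z − 2c√K_a = 0.3060×15.8×3.7 − 2×24.6×0.5532 = -9.327 kPa.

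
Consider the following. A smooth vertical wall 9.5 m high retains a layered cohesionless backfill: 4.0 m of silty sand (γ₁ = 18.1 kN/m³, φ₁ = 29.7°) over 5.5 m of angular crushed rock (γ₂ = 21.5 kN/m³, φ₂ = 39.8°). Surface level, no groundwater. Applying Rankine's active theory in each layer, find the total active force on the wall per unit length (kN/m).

208 kN/m

K_a1 = tan²(45°−29.7°/2) = 0.3374; K_a2 = tan²(45°−39.8°/2) = 0.2194.
Layer 1: σ at base = K_a1 γ₁ h₁ = 24.43 kPa; P₁ = ½×24.43×4.0 = 48.85.
Layer 2: σ_v at top = γ₁h₁ = 72.40; σ_h top = K_a2×72.40 = 15.89; σ_h base = K_a2×(72.40+21.5×5.5) = 41.83.
P₂ = ½(15.89+41.83)×5.5 = 158.7. Total P_a = 48.85+158.7 = 207.6 kN/m.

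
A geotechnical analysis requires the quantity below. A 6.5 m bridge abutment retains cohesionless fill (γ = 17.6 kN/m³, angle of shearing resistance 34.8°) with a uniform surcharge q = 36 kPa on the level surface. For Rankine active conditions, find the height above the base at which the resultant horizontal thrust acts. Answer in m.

K_a = 0.2733.
Triangular part P₁ = ½K_aγH² = 101.6 at H/3 = 2.167 m; rectangular part P₂ = K_a q H = 63.95 at H/2 = 3.250 m.
ȳ = (P₁·2.167 + P₂·3.250)/(P₁+P₂) = 2.585 m.

2.59 m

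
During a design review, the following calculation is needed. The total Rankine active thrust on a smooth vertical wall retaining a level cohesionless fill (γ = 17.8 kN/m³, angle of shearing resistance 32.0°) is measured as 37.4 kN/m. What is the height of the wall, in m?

K_a = 0.3073. P_a = ½ K_a γ H² ⇒ H = √(2P_a/(K_a γ)).
H = √(2×37.4/(0.3073×17.8)) = 3.698 m.

3.70 m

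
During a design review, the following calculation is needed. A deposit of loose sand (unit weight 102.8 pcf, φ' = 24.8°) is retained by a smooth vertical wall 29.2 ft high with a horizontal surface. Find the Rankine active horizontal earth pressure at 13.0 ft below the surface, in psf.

547 psf

K_a = (1 − sin φ)/(1 + sin φ) = 0.4090.
σ_h = K_a γ z = 0.4090 × 102.8 × 13.0 = 546.6 psf.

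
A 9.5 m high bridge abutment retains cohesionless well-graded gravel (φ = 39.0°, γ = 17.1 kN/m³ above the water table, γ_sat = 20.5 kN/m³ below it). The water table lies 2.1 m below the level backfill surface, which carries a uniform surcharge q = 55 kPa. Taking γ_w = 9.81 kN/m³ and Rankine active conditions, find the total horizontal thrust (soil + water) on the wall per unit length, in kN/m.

523 kN/m

K_a = tan²(45° − φ/2) = 0.2275.
γ' = 20.5 − 9.81 = 10.69 kN/m³. h₂ = H − d_w = 7.4 m.
σ'_h: at surface K_a·q = 12.51; at WT K_a(q+γd_w) = 20.68; at base K_a(q+γd_w+γ'h₂) = 38.68 kPa.
P₁ = ½(12.51+20.68)×2.1 = 34.86; P₂ = ½(20.68+38.68)×7.4 = 219.6; P_w = ½γ_w h₂² = 268.6.
Total = 34.86+219.6+268.6 = 523.1 kN/m.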